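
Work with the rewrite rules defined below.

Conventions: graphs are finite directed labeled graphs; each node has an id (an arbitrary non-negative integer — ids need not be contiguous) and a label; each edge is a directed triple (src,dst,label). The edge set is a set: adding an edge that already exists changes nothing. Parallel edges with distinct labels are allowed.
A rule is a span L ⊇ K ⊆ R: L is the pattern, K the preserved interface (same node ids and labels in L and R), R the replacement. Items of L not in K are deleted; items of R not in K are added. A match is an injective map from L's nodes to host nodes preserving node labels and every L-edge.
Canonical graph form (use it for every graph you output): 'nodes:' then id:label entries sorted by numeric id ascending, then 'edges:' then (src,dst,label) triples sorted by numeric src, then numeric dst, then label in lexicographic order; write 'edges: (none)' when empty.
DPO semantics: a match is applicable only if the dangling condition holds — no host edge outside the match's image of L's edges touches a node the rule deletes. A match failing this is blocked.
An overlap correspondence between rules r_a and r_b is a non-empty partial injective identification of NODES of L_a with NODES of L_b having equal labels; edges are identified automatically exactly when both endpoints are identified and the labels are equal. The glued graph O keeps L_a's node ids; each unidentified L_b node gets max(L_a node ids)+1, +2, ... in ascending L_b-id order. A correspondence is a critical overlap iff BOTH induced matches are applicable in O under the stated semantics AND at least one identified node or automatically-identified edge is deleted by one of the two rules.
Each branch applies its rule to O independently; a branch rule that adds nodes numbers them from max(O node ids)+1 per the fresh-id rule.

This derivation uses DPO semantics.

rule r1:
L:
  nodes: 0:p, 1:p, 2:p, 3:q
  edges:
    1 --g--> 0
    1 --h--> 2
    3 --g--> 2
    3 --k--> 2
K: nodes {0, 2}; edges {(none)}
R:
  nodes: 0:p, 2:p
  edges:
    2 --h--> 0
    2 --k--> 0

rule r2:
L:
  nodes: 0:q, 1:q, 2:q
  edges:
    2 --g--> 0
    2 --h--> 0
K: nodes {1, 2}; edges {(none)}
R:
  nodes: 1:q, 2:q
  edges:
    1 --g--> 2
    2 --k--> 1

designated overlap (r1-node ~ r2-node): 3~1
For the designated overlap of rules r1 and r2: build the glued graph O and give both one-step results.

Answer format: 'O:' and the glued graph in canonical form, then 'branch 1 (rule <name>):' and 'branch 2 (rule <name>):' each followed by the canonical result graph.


O:
nodes: 0:p, 1:p, 2:p, 3:q, 4:q, 5:q
edges: (1,0,g); (1,2,h); (3,2,g); (3,2,k); (5,4,g); (5,4,h)
branch 1 (rule r1):
nodes: 0:p, 2:p, 4:q, 5:q
edges: (2,0,h); (2,0,k); (5,4,g); (5,4,h)
branch 2 (rule r2):
nodes: 0:p, 1:p, 2:p, 3:q, 5:q
edges: (1,0,g); (1,2,h); (3,2,g); (3,2,k); (3,5,g); (5,3,k)


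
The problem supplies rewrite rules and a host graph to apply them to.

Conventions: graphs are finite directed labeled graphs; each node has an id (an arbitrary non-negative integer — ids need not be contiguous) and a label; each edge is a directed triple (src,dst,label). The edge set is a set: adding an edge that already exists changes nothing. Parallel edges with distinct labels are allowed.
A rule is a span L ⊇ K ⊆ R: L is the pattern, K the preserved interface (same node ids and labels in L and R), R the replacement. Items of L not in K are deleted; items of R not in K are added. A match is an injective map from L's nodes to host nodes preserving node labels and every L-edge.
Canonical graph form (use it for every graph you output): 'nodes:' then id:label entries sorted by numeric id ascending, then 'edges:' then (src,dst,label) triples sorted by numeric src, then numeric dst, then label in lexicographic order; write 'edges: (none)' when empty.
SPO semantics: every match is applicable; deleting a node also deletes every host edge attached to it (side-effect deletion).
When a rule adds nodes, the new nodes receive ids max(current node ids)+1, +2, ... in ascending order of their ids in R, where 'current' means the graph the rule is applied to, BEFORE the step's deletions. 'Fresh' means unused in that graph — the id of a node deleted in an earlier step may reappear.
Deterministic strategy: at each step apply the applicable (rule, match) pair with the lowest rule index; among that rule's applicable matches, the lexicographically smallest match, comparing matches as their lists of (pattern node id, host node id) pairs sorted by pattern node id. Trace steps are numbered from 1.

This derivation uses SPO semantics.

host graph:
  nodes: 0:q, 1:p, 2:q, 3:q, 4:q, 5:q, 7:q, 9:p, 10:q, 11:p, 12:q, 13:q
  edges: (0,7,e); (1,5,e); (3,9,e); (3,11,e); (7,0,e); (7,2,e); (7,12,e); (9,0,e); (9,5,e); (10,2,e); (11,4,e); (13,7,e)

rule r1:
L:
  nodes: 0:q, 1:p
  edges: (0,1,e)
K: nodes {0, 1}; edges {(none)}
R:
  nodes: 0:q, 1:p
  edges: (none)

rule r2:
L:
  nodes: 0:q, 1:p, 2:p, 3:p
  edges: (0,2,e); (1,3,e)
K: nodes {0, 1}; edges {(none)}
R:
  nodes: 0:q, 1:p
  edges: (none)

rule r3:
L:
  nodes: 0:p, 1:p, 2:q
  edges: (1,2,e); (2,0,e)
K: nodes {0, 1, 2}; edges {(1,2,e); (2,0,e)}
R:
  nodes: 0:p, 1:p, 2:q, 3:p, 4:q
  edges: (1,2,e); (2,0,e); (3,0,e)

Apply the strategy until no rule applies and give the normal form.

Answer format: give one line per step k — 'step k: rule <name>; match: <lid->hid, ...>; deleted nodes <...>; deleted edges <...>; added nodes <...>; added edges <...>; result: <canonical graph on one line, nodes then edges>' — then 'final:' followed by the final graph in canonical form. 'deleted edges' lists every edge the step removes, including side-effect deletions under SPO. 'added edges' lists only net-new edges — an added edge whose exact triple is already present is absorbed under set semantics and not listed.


step 1: rule r1; match: 0->3, 1->9; deleted nodes (none); deleted edges (3,9,e); added nodes (none); added edges (none); result: nodes: 0:q, 1:p, 2:q, 3:q, 4:q, 5:q, 7:q, 9:p, 10:q, 11:p, 12:q, 13:q edges: (0,7,e); (1,5,e); (3,11,e); (7,0,e); (7,2,e); (7,12,e); (9,0,e); (9,5,e); (10,2,e); (11,4,e); (13,7,e)
step 2: rule r1; match: 0->3, 1->11; deleted nodes (none); deleted edges (3,11,e); added nodes (none); added edges (none); result: nodes: 0:q, 1:p, 2:q, 3:q, 4:q, 5:q, 7:q, 9:p, 10:q, 11:p, 12:q, 13:q edges: (0,7,e); (1,5,e); (7,0,e); (7,2,e); (7,12,e); (9,0,e); (9,5,e); (10,2,e); (11,4,e); (13,7,e)
final:
nodes: 0:q, 1:p, 2:q, 3:q, 4:q, 5:q, 7:q, 9:p, 10:q, 11:p, 12:q, 13:q
edges: (0,7,e); (1,5,e); (7,0,e); (7,2,e); (7,12,e); (9,0,e); (9,5,e); (10,2,e); (11,4,e); (13,7,e)


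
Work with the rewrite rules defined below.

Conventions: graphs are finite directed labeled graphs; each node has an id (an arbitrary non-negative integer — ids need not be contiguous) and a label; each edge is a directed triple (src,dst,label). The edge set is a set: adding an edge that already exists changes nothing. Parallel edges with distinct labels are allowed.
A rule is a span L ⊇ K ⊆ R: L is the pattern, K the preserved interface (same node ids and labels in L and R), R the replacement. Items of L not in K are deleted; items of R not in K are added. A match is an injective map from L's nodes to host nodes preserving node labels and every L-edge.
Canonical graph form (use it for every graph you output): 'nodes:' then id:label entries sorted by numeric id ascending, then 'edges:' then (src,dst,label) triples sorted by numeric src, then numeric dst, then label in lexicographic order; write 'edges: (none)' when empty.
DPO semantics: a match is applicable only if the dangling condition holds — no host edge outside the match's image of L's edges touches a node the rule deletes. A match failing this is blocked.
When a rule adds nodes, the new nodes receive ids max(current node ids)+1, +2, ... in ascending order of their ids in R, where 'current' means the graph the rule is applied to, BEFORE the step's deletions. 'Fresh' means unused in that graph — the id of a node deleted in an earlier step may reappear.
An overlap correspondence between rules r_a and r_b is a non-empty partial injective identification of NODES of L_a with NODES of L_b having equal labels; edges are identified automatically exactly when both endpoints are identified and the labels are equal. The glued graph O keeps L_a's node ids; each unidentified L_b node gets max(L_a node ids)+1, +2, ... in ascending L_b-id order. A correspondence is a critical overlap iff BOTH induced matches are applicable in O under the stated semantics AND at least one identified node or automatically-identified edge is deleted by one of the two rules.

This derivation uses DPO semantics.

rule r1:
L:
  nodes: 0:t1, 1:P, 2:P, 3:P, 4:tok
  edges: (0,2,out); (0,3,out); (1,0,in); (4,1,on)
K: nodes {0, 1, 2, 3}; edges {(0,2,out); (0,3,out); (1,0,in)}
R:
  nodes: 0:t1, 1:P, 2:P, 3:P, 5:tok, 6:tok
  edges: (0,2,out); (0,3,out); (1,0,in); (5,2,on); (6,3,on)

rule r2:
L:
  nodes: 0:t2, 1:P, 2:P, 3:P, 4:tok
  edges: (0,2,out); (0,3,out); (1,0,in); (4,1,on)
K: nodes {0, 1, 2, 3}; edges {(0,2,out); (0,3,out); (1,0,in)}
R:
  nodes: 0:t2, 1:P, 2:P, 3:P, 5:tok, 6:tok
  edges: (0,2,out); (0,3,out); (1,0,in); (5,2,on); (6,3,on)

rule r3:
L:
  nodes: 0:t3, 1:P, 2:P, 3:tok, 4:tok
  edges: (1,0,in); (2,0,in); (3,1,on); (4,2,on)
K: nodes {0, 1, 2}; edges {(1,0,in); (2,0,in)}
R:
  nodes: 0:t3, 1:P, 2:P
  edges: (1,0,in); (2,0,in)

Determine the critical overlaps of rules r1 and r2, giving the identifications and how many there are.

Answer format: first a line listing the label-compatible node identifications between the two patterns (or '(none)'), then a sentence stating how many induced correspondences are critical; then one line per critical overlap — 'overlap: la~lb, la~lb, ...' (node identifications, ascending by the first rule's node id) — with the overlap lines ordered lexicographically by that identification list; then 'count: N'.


label-compatible node identifications between L(r1) and L(r2): 1~1, 1~2, 1~3, 2~1, 2~2, 2~3, 3~1, 3~2, 3~3, 4~4
7 of the induced correspondences are critical overlaps of r1 and r2.
overlap: 1~1, 2~2, 3~3, 4~4
overlap: 1~1, 2~2, 4~4
overlap: 1~1, 2~3, 3~2, 4~4
overlap: 1~1, 2~3, 4~4
overlap: 1~1, 3~2, 4~4
overlap: 1~1, 3~3, 4~4
overlap: 1~1, 4~4
count: 7


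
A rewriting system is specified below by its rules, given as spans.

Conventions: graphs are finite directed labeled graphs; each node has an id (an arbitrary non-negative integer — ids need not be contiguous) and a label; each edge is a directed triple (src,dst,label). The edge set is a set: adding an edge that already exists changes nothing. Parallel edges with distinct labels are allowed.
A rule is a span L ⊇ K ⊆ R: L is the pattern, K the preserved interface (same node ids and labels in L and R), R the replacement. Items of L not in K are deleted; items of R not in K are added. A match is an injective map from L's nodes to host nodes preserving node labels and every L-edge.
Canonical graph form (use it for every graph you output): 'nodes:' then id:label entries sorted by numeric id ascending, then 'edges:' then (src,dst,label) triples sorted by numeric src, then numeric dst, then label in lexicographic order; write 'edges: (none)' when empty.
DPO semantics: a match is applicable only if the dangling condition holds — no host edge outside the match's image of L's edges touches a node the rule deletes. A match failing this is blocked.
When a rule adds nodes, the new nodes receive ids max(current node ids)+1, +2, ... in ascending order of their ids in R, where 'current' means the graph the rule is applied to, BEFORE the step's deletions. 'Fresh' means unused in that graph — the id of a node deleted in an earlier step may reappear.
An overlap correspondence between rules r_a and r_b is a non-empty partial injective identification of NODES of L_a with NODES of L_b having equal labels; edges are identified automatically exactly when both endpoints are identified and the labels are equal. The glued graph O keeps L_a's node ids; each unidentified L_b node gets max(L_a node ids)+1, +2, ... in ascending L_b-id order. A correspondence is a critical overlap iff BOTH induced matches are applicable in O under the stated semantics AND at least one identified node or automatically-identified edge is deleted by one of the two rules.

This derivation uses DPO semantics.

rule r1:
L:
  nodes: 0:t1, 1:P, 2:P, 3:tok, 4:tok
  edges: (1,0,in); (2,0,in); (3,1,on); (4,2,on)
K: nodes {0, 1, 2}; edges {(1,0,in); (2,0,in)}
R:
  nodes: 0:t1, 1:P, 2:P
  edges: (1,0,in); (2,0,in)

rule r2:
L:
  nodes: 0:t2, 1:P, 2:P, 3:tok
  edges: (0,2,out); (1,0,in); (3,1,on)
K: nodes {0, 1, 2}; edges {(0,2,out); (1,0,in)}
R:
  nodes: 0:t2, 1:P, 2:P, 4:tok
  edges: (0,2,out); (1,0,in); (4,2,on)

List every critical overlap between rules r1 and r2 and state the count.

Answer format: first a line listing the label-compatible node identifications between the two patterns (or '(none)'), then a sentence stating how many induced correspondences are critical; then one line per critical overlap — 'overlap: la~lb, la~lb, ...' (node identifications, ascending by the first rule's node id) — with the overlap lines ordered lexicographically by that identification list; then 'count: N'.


label-compatible node identifications between L(r1) and L(r2): 1~1, 1~2, 2~1, 2~2, 3~3, 4~3
4 of the induced correspondences are critical overlaps of r1 and r2.
overlap: 1~1, 2~2, 3~3
overlap: 1~1, 3~3
overlap: 1~2, 2~1, 4~3
overlap: 2~1, 4~3
count: 4


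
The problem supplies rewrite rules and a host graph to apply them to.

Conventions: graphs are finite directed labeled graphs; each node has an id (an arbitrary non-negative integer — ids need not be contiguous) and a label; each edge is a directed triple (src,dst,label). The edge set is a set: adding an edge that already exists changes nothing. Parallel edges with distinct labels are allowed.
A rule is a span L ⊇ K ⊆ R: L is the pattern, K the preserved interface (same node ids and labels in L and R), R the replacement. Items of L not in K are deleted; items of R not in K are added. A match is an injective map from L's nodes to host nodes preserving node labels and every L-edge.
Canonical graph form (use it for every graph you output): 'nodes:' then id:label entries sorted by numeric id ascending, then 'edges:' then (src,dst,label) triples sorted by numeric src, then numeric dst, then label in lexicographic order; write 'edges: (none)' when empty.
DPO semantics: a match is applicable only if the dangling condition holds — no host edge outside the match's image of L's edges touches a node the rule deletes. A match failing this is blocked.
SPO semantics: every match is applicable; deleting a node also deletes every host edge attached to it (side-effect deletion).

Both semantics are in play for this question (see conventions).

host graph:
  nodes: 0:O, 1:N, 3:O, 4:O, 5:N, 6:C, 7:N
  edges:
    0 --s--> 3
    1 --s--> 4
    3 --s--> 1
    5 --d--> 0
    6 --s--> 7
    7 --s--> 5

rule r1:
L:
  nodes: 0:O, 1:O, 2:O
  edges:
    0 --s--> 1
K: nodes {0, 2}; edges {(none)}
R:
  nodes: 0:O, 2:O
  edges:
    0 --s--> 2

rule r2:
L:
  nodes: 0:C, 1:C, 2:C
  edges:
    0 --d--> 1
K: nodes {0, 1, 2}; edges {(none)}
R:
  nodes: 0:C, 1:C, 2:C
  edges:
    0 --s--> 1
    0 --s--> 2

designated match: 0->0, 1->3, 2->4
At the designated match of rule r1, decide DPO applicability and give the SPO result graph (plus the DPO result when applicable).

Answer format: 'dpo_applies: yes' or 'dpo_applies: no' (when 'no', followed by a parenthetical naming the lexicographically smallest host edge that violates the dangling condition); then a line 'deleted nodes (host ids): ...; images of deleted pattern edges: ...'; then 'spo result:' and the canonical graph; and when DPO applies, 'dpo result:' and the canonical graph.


dpo_applies: no
(the rule deletes node 3, which keeps host edge (3,1,s) outside the match image — the dangling condition fails, DPO blocks; SPO proceeds and side-deletes such edges)
deleted nodes (host ids): 3; images of deleted pattern edges: (0,3,s)
spo result:
nodes: 0:O, 1:N, 4:O, 5:N, 6:C, 7:N
edges: (0,4,s); (1,4,s); (5,0,d); (6,7,s); (7,5,s)


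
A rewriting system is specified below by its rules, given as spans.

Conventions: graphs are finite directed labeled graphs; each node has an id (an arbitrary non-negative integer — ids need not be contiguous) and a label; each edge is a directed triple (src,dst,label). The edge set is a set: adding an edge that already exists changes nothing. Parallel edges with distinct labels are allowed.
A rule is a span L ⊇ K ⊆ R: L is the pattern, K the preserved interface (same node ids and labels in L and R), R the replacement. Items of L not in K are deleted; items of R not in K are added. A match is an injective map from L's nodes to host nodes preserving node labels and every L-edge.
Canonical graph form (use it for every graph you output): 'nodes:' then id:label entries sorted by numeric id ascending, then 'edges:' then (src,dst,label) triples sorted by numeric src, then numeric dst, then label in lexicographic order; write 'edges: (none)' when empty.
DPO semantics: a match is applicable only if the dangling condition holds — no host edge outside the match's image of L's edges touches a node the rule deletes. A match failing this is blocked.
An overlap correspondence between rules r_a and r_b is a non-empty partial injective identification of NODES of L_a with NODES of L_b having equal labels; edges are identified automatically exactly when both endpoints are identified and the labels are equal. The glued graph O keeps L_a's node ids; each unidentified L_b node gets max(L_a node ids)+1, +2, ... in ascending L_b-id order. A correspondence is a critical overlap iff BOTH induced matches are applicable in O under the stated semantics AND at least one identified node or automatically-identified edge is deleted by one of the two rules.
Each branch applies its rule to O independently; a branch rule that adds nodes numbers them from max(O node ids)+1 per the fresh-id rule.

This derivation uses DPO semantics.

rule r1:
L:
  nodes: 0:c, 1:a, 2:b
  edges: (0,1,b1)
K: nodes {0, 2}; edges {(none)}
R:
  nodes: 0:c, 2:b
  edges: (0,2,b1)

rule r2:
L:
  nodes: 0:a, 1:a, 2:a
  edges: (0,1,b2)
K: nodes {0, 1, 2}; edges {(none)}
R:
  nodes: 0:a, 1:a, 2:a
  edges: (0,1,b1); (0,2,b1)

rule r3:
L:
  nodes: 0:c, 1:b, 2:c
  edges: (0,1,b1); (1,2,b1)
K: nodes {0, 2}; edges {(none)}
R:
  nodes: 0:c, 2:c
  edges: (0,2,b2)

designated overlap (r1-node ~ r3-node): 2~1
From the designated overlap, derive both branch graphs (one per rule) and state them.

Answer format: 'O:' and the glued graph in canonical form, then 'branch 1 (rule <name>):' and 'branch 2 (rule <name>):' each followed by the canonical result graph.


O:
nodes: 0:c, 1:a, 2:b, 3:c, 4:c
edges: (0,1,b1); (2,4,b1); (3,2,b1)
branch 1 (rule r1):
nodes: 0:c, 2:b, 3:c, 4:c
edges: (0,2,b1); (2,4,b1); (3,2,b1)
branch 2 (rule r3):
nodes: 0:c, 1:a, 3:c, 4:c
edges: (0,1,b1); (3,4,b2)


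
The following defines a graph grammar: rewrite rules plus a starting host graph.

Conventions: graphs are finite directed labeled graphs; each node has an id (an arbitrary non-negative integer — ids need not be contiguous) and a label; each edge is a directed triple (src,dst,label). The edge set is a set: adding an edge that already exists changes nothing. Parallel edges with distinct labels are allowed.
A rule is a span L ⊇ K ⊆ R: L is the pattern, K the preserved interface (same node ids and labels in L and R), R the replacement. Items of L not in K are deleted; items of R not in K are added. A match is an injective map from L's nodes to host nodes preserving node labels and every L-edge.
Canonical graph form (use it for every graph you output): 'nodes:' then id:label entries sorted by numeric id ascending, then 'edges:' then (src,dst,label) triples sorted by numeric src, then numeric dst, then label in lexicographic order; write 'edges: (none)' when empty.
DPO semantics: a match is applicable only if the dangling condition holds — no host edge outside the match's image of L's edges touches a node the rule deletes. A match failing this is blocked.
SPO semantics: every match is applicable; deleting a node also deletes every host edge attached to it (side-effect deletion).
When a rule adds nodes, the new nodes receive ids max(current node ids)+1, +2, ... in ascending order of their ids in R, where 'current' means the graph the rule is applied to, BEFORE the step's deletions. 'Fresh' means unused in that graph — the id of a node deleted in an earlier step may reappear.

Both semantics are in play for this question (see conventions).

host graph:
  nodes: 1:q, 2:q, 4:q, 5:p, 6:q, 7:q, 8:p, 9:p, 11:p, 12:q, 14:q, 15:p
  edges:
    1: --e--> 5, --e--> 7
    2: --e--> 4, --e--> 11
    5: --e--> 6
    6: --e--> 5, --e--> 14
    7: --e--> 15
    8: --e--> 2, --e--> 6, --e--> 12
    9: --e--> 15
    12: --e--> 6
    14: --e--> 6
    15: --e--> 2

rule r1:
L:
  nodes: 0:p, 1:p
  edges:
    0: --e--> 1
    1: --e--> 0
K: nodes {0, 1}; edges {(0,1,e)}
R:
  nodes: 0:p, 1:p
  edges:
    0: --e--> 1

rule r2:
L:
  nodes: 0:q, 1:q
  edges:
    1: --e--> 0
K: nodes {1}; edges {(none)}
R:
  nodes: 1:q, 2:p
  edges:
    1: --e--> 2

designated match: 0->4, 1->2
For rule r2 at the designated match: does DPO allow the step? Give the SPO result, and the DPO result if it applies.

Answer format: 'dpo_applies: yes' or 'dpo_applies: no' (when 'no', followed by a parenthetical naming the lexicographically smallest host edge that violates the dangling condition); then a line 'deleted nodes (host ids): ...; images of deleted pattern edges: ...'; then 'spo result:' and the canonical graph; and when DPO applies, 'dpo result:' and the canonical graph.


dpo_applies: yes
deleted nodes (host ids): 4; images of deleted pattern edges: (2,4,e)
spo result:
nodes: 1:q, 2:q, 5:p, 6:q, 7:q, 8:p, 9:p, 11:p, 12:q, 14:q, 15:p, 16:p
edges: (1,5,e); (1,7,e); (2,11,e); (2,16,e); (5,6,e); (6,5,e); (6,14,e); (7,15,e); (8,2,e); (8,6,e); (8,12,e); (9,15,e); (12,6,e); (14,6,e); (15,2,e)
dpo result:
nodes: 1:q, 2:q, 5:p, 6:q, 7:q, 8:p, 9:p, 11:p, 12:q, 14:q, 15:p, 16:p
edges: (1,5,e); (1,7,e); (2,11,e); (2,16,e); (5,6,e); (6,5,e); (6,14,e); (7,15,e); (8,2,e); (8,6,e); (8,12,e); (9,15,e); (12,6,e); (14,6,e); (15,2,e)


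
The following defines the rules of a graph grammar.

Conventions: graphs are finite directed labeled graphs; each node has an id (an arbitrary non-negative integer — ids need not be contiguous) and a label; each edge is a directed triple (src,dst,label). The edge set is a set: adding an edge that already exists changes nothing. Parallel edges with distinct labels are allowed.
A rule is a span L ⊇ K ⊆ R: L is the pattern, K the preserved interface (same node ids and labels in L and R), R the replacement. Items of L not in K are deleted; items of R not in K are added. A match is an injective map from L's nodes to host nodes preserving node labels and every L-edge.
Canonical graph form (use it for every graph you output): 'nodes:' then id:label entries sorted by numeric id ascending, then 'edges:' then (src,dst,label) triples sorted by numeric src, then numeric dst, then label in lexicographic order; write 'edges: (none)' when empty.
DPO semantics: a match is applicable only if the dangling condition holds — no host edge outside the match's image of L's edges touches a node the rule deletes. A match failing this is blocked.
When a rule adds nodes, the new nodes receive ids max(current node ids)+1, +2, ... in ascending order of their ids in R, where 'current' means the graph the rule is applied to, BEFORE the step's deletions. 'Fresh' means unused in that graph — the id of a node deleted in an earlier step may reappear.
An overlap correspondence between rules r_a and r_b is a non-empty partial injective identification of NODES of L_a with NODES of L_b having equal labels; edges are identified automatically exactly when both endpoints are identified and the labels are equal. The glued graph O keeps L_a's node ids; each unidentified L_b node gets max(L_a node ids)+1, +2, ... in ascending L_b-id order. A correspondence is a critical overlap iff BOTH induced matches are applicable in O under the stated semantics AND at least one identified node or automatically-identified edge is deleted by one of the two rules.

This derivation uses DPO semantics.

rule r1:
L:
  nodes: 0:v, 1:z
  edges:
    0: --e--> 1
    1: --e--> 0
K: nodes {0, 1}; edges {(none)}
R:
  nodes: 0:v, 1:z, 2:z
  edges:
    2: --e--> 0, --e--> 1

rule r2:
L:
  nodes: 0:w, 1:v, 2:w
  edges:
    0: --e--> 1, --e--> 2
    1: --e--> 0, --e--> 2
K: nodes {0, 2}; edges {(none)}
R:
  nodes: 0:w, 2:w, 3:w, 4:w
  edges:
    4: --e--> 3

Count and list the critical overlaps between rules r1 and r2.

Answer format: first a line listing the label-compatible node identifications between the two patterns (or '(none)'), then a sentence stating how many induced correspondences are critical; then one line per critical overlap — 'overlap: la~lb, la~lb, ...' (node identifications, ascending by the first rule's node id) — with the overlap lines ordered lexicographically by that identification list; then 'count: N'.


label-compatible node identifications between L(r1) and L(r2): 0~1
0 of the induced correspondences are critical overlaps of r1 and r2.
count: 0


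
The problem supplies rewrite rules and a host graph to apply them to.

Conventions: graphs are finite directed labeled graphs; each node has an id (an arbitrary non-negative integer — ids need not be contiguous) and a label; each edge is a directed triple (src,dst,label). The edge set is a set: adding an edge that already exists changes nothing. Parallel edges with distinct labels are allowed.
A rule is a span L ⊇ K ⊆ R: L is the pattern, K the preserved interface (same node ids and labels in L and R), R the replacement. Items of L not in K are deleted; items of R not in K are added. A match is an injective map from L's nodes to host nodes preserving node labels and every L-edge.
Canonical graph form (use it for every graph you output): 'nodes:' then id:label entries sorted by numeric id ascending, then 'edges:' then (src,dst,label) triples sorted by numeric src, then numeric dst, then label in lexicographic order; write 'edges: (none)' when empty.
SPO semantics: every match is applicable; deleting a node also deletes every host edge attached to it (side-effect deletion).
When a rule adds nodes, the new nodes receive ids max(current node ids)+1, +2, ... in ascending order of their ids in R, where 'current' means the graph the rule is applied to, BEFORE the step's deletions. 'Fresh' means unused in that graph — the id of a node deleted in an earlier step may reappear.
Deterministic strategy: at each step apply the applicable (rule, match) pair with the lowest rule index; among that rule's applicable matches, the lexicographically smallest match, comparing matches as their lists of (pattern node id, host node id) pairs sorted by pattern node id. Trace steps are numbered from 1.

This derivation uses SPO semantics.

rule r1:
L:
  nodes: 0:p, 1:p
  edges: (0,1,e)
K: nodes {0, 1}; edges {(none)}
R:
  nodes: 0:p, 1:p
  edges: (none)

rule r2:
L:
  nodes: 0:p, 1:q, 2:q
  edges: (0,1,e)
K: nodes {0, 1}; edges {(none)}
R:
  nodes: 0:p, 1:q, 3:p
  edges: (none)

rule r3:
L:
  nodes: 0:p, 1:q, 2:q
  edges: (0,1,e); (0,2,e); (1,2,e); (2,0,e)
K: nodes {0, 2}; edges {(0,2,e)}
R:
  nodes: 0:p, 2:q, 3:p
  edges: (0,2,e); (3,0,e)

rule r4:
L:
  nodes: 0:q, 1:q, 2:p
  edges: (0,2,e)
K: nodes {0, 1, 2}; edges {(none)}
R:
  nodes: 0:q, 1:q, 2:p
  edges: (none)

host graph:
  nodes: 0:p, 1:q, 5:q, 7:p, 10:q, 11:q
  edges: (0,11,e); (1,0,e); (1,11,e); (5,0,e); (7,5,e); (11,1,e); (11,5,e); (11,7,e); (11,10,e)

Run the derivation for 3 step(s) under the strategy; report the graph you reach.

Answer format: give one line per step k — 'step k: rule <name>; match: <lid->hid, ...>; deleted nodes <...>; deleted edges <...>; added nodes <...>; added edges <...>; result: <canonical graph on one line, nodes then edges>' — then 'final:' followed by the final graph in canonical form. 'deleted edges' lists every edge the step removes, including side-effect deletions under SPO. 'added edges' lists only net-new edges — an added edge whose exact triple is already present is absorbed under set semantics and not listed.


step 1: rule r2; match: 0->0, 1->11, 2->1; deleted nodes 1; deleted edges (0,11,e); (1,0,e); (1,11,e); (11,1,e); added nodes 12; added edges (none); result: nodes: 0:p, 5:q, 7:p, 10:q, 11:q, 12:p edges: (5,0,e); (7,5,e); (11,5,e); (11,7,e); (11,10,e)
step 2: rule r2; match: 0->7, 1->5, 2->10; deleted nodes 10; deleted edges (7,5,e); (11,10,e); added nodes 13; added edges (none); result: nodes: 0:p, 5:q, 7:p, 11:q, 12:p, 13:p edges: (5,0,e); (11,5,e); (11,7,e)
step 3: rule r4; match: 0->5, 1->11, 2->0; deleted nodes (none); deleted edges (5,0,e); added nodes (none); added edges (none); result: nodes: 0:p, 5:q, 7:p, 11:q, 12:p, 13:p edges: (11,5,e); (11,7,e)
final:
nodes: 0:p, 5:q, 7:p, 11:q, 12:p, 13:p
edges: (11,5,e); (11,7,e)


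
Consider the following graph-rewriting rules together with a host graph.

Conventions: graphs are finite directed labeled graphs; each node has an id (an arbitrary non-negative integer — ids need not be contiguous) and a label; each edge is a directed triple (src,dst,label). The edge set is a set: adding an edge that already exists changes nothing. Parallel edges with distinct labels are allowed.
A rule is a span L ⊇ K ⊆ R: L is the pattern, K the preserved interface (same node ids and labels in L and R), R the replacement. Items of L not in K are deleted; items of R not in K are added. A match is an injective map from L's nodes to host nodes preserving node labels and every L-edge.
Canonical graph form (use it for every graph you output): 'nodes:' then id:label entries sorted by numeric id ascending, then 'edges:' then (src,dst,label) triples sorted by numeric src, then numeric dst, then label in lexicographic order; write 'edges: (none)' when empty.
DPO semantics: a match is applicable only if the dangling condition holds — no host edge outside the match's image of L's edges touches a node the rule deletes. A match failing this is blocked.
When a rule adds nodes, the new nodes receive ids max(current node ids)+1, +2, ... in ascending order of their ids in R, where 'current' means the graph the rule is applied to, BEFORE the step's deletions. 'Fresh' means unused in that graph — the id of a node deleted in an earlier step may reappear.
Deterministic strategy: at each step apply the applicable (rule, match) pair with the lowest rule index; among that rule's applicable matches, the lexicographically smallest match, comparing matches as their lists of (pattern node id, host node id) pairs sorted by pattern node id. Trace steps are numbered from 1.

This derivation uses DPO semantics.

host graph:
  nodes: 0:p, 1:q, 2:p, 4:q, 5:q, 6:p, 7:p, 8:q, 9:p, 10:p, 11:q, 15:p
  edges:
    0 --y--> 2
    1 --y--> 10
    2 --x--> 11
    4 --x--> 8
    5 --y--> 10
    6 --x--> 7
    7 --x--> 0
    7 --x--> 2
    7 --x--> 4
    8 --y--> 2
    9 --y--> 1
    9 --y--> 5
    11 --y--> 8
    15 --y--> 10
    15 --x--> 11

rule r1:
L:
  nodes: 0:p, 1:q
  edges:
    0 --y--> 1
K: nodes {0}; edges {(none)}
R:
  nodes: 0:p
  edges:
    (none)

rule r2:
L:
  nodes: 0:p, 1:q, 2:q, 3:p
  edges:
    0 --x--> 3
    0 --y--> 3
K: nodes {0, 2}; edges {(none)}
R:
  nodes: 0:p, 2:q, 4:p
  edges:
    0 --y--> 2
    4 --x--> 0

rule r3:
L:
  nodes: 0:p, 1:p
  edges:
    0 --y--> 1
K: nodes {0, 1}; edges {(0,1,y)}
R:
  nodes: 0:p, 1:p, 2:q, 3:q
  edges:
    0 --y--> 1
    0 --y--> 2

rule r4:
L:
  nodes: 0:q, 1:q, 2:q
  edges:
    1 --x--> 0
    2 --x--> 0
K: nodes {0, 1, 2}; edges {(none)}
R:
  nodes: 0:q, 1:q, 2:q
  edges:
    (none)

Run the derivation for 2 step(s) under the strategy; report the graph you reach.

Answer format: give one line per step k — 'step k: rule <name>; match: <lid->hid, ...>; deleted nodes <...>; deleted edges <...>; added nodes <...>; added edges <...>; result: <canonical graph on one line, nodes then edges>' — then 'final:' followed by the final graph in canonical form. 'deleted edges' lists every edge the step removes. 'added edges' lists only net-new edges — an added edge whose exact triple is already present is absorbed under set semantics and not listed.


step 1: rule r3; match: 0->0, 1->2; deleted nodes (none); deleted edges (none); added nodes 16, 17; added edges (0,16,y); result: nodes: 0:p, 1:q, 2:p, 4:q, 5:q, 6:p, 7:p, 8:q, 9:p, 10:p, 11:q, 15:p, 16:q, 17:q edges: (0,2,y); (0,16,y); (1,10,y); (2,11,x); (4,8,x); (5,10,y); (6,7,x); (7,0,x); (7,2,x); (7,4,x); (8,2,y); (9,1,y); (9,5,y); (11,8,y); (15,10,y); (15,11,x)
step 2: rule r1; match: 0->0, 1->16; deleted nodes 16; deleted edges (0,16,y); added nodes (none); added edges (none); result: nodes: 0:p, 1:q, 2:p, 4:q, 5:q, 6:p, 7:p, 8:q, 9:p, 10:p, 11:q, 15:p, 17:q edges: (0,2,y); (1,10,y); (2,11,x); (4,8,x); (5,10,y); (6,7,x); (7,0,x); (7,2,x); (7,4,x); (8,2,y); (9,1,y); (9,5,y); (11,8,y); (15,10,y); (15,11,x)
final:
nodes: 0:p, 1:q, 2:p, 4:q, 5:q, 6:p, 7:p, 8:q, 9:p, 10:p, 11:q, 15:p, 17:q
edges: (0,2,y); (1,10,y); (2,11,x); (4,8,x); (5,10,y); (6,7,x); (7,0,x); (7,2,x); (7,4,x); (8,2,y); (9,1,y); (9,5,y); (11,8,y); (15,10,y); (15,11,x)


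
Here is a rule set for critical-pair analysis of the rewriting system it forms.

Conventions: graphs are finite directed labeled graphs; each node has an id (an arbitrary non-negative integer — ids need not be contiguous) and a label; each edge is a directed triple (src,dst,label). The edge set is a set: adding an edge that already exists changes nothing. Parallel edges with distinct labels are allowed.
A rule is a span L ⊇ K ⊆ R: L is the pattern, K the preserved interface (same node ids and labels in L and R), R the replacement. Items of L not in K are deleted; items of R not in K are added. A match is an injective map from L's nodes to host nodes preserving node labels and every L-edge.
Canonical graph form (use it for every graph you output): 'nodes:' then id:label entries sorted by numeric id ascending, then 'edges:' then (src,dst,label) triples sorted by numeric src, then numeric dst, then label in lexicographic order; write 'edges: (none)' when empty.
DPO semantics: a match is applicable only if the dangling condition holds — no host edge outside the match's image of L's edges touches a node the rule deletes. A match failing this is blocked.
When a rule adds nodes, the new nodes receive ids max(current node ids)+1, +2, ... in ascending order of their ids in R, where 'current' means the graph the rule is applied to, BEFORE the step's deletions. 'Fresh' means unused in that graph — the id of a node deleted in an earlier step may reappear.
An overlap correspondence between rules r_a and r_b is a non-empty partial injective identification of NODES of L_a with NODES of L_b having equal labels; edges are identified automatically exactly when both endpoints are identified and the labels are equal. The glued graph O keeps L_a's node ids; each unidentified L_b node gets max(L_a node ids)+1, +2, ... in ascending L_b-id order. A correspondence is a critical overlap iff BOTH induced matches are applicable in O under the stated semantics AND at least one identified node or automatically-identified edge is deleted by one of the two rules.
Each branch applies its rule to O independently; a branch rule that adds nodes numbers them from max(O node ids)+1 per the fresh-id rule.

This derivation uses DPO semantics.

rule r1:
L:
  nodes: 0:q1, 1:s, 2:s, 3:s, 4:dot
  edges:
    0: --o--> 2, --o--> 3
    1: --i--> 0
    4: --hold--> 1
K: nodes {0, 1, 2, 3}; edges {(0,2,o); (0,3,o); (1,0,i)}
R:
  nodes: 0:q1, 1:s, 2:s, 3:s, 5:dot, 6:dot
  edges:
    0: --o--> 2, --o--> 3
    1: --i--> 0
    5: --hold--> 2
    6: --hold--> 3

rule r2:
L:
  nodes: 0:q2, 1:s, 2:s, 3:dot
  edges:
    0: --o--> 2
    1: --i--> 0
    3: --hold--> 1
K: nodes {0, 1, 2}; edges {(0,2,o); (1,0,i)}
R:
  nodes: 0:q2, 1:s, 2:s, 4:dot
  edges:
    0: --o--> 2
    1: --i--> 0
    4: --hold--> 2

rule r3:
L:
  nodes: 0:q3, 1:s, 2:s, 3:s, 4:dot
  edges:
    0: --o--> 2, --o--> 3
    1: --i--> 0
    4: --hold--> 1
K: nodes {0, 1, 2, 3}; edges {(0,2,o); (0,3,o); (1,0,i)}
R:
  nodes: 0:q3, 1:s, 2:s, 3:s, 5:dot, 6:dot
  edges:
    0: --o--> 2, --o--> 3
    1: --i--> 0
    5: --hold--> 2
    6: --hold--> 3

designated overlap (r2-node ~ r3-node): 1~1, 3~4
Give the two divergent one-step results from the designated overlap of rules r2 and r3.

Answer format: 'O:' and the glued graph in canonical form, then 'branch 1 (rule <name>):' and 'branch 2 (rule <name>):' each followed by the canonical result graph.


O:
nodes: 0:q2, 1:s, 2:s, 3:dot, 4:q3, 5:s, 6:s
edges: (0,2,o); (1,0,i); (1,4,i); (3,1,hold); (4,5,o); (4,6,o)
branch 1 (rule r2):
nodes: 0:q2, 1:s, 2:s, 4:q3, 5:s, 6:s, 7:dot
edges: (0,2,o); (1,0,i); (1,4,i); (4,5,o); (4,6,o); (7,2,hold)
branch 2 (rule r3):
nodes: 0:q2, 1:s, 2:s, 4:q3, 5:s, 6:s, 7:dot, 8:dot
edges: (0,2,o); (1,0,i); (1,4,i); (4,5,o); (4,6,o); (7,5,hold); (8,6,hold)


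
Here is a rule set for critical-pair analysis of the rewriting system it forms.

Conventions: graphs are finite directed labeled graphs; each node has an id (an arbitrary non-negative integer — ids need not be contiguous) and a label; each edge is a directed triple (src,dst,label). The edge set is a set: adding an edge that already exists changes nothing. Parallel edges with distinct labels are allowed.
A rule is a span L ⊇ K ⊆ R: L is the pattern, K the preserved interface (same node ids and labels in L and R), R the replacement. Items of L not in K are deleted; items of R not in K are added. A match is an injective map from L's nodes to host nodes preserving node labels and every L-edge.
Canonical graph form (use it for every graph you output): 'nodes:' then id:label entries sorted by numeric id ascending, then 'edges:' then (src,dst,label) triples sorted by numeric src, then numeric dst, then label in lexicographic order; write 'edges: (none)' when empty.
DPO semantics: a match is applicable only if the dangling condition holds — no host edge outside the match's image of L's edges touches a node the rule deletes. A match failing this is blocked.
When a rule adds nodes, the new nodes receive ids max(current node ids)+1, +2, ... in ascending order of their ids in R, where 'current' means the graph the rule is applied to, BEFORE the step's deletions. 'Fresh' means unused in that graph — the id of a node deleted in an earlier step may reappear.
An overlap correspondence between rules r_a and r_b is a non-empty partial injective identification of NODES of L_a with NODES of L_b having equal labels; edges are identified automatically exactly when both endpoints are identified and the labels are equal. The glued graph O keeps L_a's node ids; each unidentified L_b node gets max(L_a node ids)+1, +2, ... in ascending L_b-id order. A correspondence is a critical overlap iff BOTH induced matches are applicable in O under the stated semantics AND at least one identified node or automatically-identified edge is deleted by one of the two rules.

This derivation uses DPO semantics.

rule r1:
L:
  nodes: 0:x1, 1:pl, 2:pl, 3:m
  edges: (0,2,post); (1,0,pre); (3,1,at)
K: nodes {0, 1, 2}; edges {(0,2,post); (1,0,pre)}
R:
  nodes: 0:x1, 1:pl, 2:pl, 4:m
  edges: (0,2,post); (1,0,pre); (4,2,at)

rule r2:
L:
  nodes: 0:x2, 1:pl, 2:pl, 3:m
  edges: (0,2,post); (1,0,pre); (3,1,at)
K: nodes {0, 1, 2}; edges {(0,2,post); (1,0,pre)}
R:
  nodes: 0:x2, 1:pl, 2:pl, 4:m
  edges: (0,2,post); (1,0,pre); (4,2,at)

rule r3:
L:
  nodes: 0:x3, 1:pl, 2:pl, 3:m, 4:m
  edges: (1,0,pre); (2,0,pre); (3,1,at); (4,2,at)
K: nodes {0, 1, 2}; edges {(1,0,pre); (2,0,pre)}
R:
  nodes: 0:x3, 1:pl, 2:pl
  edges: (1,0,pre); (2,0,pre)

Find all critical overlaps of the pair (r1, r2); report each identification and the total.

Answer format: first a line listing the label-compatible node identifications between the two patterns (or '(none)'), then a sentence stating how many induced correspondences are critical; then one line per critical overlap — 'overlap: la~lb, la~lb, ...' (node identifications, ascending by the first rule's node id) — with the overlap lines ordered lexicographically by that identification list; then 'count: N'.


label-compatible node identifications between L(r1) and L(r2): 1~1, 1~2, 2~1, 2~2, 3~3
2 of the induced correspondences are critical overlaps of r1 and r2.
overlap: 1~1, 2~2, 3~3
overlap: 1~1, 3~3
count: 2
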